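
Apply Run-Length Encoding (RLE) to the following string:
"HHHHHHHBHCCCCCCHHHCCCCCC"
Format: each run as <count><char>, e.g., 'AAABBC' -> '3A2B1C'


Scanning runs left to right:
  i=0: run of 'H' x 7 -> '7H'
  i=7: run of 'B' x 1 -> '1B'
  i=8: run of 'H' x 1 -> '1H'
  i=9: run of 'C' x 6 -> '6C'
  i=15: run of 'H' x 3 -> '3H'
  i=18: run of 'C' x 6 -> '6C'

RLE = 7H1B1H6C3H6C


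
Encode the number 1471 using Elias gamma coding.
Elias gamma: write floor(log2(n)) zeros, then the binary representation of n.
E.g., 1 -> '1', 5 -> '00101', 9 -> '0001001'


num_bits = floor(log2(1471)) + 1 = 11
leading_zeros = num_bits - 1 = 10
binary(1471) = 10110111111

Elias gamma(1471) = '0000000000' + '10110111111' = 000000000010110111111 (21 bits)


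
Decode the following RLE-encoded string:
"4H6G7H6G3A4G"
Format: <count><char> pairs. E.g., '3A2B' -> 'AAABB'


Expanding each <count><char> pair:
  4H -> 'HHHH'
  6G -> 'GGGGGG'
  7H -> 'HHHHHHH'
  6G -> 'GGGGGG'
  3A -> 'AAA'
  4G -> 'GGGG'

Decoded = HHHHGGGGGGHHHHHHHGGGGGGAAAGGGG


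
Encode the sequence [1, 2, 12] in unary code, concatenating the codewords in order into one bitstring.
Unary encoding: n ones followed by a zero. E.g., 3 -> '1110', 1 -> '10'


Encode each number as n ones followed by a terminating 0:
  1 -> 10 (2 bits)
  2 -> 110 (3 bits)
  12 -> 1111111111110 (13 bits)
Total length = 2 + 3 + 13 = 18 bits.

Unary([1, 2, 12]) = 101101111111111110 (18 bits)


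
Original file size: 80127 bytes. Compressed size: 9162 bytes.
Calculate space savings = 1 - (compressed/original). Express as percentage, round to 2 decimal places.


ratio = compressed/original = 9162/80127 = 0.114343
savings = 1 - ratio = 1 - 0.114343 = 0.885657
as a percentage: 0.885657 * 100 = 88.57%

Space savings = 1 - 9162/80127 = 88.57%


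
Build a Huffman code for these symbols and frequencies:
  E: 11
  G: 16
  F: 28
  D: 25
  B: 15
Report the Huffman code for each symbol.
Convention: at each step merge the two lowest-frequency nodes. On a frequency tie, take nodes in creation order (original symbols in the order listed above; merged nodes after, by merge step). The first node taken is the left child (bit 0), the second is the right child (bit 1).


Huffman tree construction:
Step 1: Merge E(11) + B(15) = 26
Step 2: Merge G(16) + D(25) = 41
Step 3: Merge (E+B)(26) + F(28) = 54
Step 4: Merge (G+D)(41) + ((E+B)+F)(54) = 95
Read each symbol's code off the tree from the root (left child = 0, right child = 1).

Codes:
  E: 100 (length 3)
  G: 00 (length 2)
  F: 11 (length 2)
  D: 01 (length 2)
  B: 101 (length 3)
Average code length: 216/95 = 2.2737 bits/symbol


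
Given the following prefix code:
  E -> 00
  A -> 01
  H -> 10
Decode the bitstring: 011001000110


Decoding step by step:
Bits 01 -> A
Bits 10 -> H
Bits 01 -> A
Bits 00 -> E
Bits 01 -> A
Bits 10 -> H


Decoded message: AHAEAH


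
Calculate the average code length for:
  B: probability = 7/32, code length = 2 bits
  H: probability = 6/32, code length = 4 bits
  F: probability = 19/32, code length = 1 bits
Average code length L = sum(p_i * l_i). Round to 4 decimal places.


Weighted contributions p_i * l_i:
  B: (7/32) * 2 = 14/32
  H: (6/32) * 4 = 24/32
  F: (19/32) * 1 = 19/32
Sum = (14 + 24 + 19)/32 = 57/32

L = 57/32 = 1.7813 bits/symbol


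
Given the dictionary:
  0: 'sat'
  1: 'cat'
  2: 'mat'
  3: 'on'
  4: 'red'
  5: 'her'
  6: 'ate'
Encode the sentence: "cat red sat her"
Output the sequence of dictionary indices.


Look up each word in the dictionary:
  'cat' -> 1
  'red' -> 4
  'sat' -> 0
  'her' -> 5

Encoded: [1, 4, 0, 5]


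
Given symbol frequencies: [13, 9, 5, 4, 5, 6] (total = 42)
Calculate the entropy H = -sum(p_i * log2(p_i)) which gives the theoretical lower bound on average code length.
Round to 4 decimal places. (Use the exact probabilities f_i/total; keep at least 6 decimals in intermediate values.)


Per-symbol terms -p_i * log2(p_i) with p_i = f_i/42:
  p = 13/42 = 0.309524: log2(p) = -1.691878, -p*log2(p) = 0.523676
  p = 9/42 = 0.214286: log2(p) = -2.222392, -p*log2(p) = 0.476227
  p = 5/42 = 0.119048: log2(p) = -3.070389, -p*log2(p) = 0.365523
  p = 4/42 = 0.095238: log2(p) = -3.392317, -p*log2(p) = 0.323078
  p = 5/42 = 0.119048: log2(p) = -3.070389, -p*log2(p) = 0.365523
  p = 6/42 = 0.142857: log2(p) = -2.807355, -p*log2(p) = 0.401051
H = 0.523676 + 0.476227 + 0.365523 + 0.323078 + 0.365523 + 0.401051 = 2.455078

H = 2.4551 bits/symbol


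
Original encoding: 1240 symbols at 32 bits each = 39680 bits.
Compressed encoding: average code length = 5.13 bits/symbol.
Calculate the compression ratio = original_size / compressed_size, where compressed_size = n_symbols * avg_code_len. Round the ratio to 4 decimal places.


original_size = n_symbols * orig_bits = 1240 * 32 = 39680 bits
compressed_size = n_symbols * avg_code_len = 1240 * 5.13 = 6361.2 bits
ratio = original_size / compressed_size = 39680 / 6361.2 = 6.2378

Compression ratio = 6.2378


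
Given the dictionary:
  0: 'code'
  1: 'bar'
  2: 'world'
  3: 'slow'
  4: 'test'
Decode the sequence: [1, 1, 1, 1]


Look up each index in the dictionary:
  1 -> 'bar'
  1 -> 'bar'
  1 -> 'bar'
  1 -> 'bar'

Decoded: "bar bar bar bar"


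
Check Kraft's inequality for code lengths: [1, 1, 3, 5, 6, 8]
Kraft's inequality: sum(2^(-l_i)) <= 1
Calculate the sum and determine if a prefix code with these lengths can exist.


Sum = 2^(-1) + 2^(-1) + 2^(-3) + 2^(-5) + 2^(-6) + 2^(-8)
    = 0.5 + 0.5 + 0.125 + 0.03125 + 0.015625 + 0.00390625
    = 301/256 = 1.17578125
Since 1.17578125 > 1, Kraft's inequality is NOT satisfied.
A prefix code with these lengths CANNOT exist.

Kraft sum = 1.17578125. Not satisfied.


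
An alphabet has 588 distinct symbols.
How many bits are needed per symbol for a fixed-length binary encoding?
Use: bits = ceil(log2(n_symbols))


log2(588) = 9.1997
Bracket: 2^9 = 512 < 588 <= 2^10 = 1024
So ceil(log2(588)) = 10

bits = ceil(log2(588)) = ceil(9.1997) = 10 bits


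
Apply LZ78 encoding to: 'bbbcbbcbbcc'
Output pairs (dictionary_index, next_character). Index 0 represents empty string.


LZ78 encoding steps:
Dictionary: {0: ''}
Step 1: w='' (idx 0), next='b' -> output (0, 'b'), add 'b' as idx 1
Step 2: w='b' (idx 1), next='b' -> output (1, 'b'), add 'bb' as idx 2
Step 3: w='' (idx 0), next='c' -> output (0, 'c'), add 'c' as idx 3
Step 4: w='bb' (idx 2), next='c' -> output (2, 'c'), add 'bbc' as idx 4
Step 5: w='bbc' (idx 4), next='c' -> output (4, 'c'), add 'bbcc' as idx 5


Encoded: [(0, 'b'), (1, 'b'), (0, 'c'), (2, 'c'), (4, 'c')]


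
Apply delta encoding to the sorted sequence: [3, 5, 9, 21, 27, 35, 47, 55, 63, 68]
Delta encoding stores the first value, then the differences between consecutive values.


First value: 3
Deltas:
  5 - 3 = 2
  9 - 5 = 4
  21 - 9 = 12
  27 - 21 = 6
  35 - 27 = 8
  47 - 35 = 12
  55 - 47 = 8
  63 - 55 = 8
  68 - 63 = 5


Delta encoded: [3, 2, 4, 12, 6, 8, 12, 8, 8, 5]


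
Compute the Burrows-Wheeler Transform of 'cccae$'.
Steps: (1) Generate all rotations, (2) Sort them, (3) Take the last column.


Rotations (sorted):
  0: $cccae -> last char: e
  1: ae$ccc -> last char: c
  2: cae$cc -> last char: c
  3: ccae$c -> last char: c
  4: cccae$ -> last char: $
  5: e$ccca -> last char: a


BWT = eccc$a


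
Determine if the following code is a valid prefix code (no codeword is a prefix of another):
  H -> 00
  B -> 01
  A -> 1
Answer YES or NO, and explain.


Checking each pair (does one codeword prefix another?):
  H='00' vs B='01': no prefix
  H='00' vs A='1': no prefix
  B='01' vs H='00': no prefix
  B='01' vs A='1': no prefix
  A='1' vs H='00': no prefix
  A='1' vs B='01': no prefix
No violation found over all pairs.

YES -- this is a valid prefix code. No codeword is a prefix of any other codeword.


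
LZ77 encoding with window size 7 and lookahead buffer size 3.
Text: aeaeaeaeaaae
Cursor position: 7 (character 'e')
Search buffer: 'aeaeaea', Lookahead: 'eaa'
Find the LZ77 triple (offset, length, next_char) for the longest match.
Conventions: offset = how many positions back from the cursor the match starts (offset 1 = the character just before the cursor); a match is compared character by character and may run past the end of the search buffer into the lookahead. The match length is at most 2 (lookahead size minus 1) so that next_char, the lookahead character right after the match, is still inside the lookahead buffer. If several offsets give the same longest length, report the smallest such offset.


Try each offset into the search buffer:
  offset=1 (pos 6, char 'a'): match length 0
  offset=2 (pos 5, char 'e'): match length 2
  offset=3 (pos 4, char 'a'): match length 0
  offset=4 (pos 3, char 'e'): match length 2
  offset=5 (pos 2, char 'a'): match length 0
  offset=6 (pos 1, char 'e'): match length 2
  offset=7 (pos 0, char 'a'): match length 0
Longest match has length 2, found at offsets 2, 4, 6; take the smallest, offset 2.
next_char = character at position 7 + 2 = 9 -> 'a'

Best match: offset=2, length=2 (matching 'ea' starting at position 5)
LZ77 triple: (2, 2, 'a')


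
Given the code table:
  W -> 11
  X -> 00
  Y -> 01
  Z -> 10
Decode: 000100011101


Decoding:
00 -> X
01 -> Y
00 -> X
01 -> Y
11 -> W
01 -> Y


Result: XYXYWY


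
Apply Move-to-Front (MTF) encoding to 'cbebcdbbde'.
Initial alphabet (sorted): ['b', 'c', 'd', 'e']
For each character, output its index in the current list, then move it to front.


MTF encoding:
'c': index 1 in ['b', 'c', 'd', 'e'] -> ['c', 'b', 'd', 'e']
'b': index 1 in ['c', 'b', 'd', 'e'] -> ['b', 'c', 'd', 'e']
'e': index 3 in ['b', 'c', 'd', 'e'] -> ['e', 'b', 'c', 'd']
'b': index 1 in ['e', 'b', 'c', 'd'] -> ['b', 'e', 'c', 'd']
'c': index 2 in ['b', 'e', 'c', 'd'] -> ['c', 'b', 'e', 'd']
'd': index 3 in ['c', 'b', 'e', 'd'] -> ['d', 'c', 'b', 'e']
'b': index 2 in ['d', 'c', 'b', 'e'] -> ['b', 'd', 'c', 'e']
'b': index 0 in ['b', 'd', 'c', 'e'] -> ['b', 'd', 'c', 'e']
'd': index 1 in ['b', 'd', 'c', 'e'] -> ['d', 'b', 'c', 'e']
'e': index 3 in ['d', 'b', 'c', 'e'] -> ['e', 'd', 'b', 'c']


Output: [1, 1, 3, 1, 2, 3, 2, 0, 1, 3]


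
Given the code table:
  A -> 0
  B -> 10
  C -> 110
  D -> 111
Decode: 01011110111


Decoding:
0 -> A
10 -> B
111 -> D
10 -> B
111 -> D


Result: ABDBD


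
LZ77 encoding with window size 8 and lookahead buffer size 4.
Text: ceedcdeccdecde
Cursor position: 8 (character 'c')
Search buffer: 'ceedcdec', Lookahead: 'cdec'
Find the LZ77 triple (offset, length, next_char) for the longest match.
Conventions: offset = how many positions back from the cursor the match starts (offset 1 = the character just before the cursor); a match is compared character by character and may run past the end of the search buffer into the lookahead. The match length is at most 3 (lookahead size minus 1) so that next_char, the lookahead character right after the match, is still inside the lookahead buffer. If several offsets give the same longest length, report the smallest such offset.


Try each offset into the search buffer:
  offset=1 (pos 7, char 'c'): match length 1
  offset=2 (pos 6, char 'e'): match length 0
  offset=3 (pos 5, char 'd'): match length 0
  offset=4 (pos 4, char 'c'): match length 3
  offset=5 (pos 3, char 'd'): match length 0
  offset=6 (pos 2, char 'e'): match length 0
  offset=7 (pos 1, char 'e'): match length 0
  offset=8 (pos 0, char 'c'): match length 1
Longest match has length 3 at offset 4.
next_char = character at position 8 + 3 = 11 -> 'c'

Best match: offset=4, length=3 (matching 'cde' starting at position 4)
LZ77 triple: (4, 3, 'c')


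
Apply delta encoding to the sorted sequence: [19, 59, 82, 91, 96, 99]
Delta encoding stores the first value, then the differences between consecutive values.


First value: 19
Deltas:
  59 - 19 = 40
  82 - 59 = 23
  91 - 82 = 9
  96 - 91 = 5
  99 - 96 = 3


Delta encoded: [19, 40, 23, 9, 5, 3]


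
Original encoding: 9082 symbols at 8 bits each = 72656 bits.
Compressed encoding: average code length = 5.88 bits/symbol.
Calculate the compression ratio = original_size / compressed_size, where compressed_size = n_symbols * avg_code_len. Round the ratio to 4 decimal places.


original_size = n_symbols * orig_bits = 9082 * 8 = 72656 bits
compressed_size = n_symbols * avg_code_len = 9082 * 5.88 = 53402.16 bits
ratio = original_size / compressed_size = 72656 / 53402.16 = 1.3605

Compression ratio = 1.3605


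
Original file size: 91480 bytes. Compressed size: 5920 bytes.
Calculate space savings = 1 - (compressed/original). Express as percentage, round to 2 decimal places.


ratio = compressed/original = 5920/91480 = 0.064714
savings = 1 - ratio = 1 - 0.064714 = 0.935286
as a percentage: 0.935286 * 100 = 93.53%

Space savings = 1 - 5920/91480 = 93.53%


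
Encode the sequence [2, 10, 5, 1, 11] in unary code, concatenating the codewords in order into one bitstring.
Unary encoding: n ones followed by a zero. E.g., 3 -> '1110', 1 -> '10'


Encode each number as n ones followed by a terminating 0:
  2 -> 110 (3 bits)
  10 -> 11111111110 (11 bits)
  5 -> 111110 (6 bits)
  1 -> 10 (2 bits)
  11 -> 111111111110 (12 bits)
Total length = 3 + 11 + 6 + 2 + 12 = 34 bits.

Unary([2, 10, 5, 1, 11]) = 1101111111111011111010111111111110 (34 bits)


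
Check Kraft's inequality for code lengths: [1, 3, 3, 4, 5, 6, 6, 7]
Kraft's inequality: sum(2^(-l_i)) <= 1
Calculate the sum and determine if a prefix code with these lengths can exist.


Sum = 2^(-1) + 2^(-3) + 2^(-3) + 2^(-4) + 2^(-5) + 2^(-6) + 2^(-6) + 2^(-7)
    = 0.5 + 0.125 + 0.125 + 0.0625 + 0.03125 + 0.015625 + 0.015625 + 0.0078125
    = 113/128 = 0.8828125
Since 0.8828125 <= 1, Kraft's inequality IS satisfied.
A prefix code with these lengths CAN exist.

Kraft sum = 0.8828125. Satisfied.


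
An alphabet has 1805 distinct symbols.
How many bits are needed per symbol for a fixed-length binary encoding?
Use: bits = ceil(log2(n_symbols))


log2(1805) = 10.8178
Bracket: 2^10 = 1024 < 1805 <= 2^11 = 2048
So ceil(log2(1805)) = 11

bits = ceil(log2(1805)) = ceil(10.8178) = 11 bits


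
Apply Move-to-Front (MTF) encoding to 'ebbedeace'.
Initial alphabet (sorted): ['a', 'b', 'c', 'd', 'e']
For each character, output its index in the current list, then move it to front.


MTF encoding:
'e': index 4 in ['a', 'b', 'c', 'd', 'e'] -> ['e', 'a', 'b', 'c', 'd']
'b': index 2 in ['e', 'a', 'b', 'c', 'd'] -> ['b', 'e', 'a', 'c', 'd']
'b': index 0 in ['b', 'e', 'a', 'c', 'd'] -> ['b', 'e', 'a', 'c', 'd']
'e': index 1 in ['b', 'e', 'a', 'c', 'd'] -> ['e', 'b', 'a', 'c', 'd']
'd': index 4 in ['e', 'b', 'a', 'c', 'd'] -> ['d', 'e', 'b', 'a', 'c']
'e': index 1 in ['d', 'e', 'b', 'a', 'c'] -> ['e', 'd', 'b', 'a', 'c']
'a': index 3 in ['e', 'd', 'b', 'a', 'c'] -> ['a', 'e', 'd', 'b', 'c']
'c': index 4 in ['a', 'e', 'd', 'b', 'c'] -> ['c', 'a', 'e', 'd', 'b']
'e': index 2 in ['c', 'a', 'e', 'd', 'b'] -> ['e', 'c', 'a', 'd', 'b']


Output: [4, 2, 0, 1, 4, 1, 3, 4, 2]


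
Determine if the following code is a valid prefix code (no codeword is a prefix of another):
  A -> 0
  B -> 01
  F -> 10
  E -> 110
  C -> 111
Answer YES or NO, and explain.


Checking each pair (does one codeword prefix another?):
  A='0' vs B='01': prefix -- VIOLATION

NO -- this is NOT a valid prefix code. A (0) is a prefix of B (01).


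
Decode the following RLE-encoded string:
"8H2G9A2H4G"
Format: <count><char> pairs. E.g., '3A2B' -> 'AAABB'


Expanding each <count><char> pair:
  8H -> 'HHHHHHHH'
  2G -> 'GG'
  9A -> 'AAAAAAAAA'
  2H -> 'HH'
  4G -> 'GGGG'

Decoded = HHHHHHHHGGAAAAAAAAAHHGGGG


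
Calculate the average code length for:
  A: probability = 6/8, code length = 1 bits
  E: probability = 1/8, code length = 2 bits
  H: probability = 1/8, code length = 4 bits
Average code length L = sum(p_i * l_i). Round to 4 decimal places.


Weighted contributions p_i * l_i:
  A: (6/8) * 1 = 6/8
  E: (1/8) * 2 = 2/8
  H: (1/8) * 4 = 4/8
Sum = (6 + 2 + 4)/8 = 12/8

L = 12/8 = 1.5000 bits/symbol


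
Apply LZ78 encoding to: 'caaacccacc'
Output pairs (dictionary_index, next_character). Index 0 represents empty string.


LZ78 encoding steps:
Dictionary: {0: ''}
Step 1: w='' (idx 0), next='c' -> output (0, 'c'), add 'c' as idx 1
Step 2: w='' (idx 0), next='a' -> output (0, 'a'), add 'a' as idx 2
Step 3: w='a' (idx 2), next='a' -> output (2, 'a'), add 'aa' as idx 3
Step 4: w='c' (idx 1), next='c' -> output (1, 'c'), add 'cc' as idx 4
Step 5: w='c' (idx 1), next='a' -> output (1, 'a'), add 'ca' as idx 5
Step 6: w='cc' (idx 4), end of input -> output (4, '')


Encoded: [(0, 'c'), (0, 'a'), (2, 'a'), (1, 'c'), (1, 'a'), (4, '')]


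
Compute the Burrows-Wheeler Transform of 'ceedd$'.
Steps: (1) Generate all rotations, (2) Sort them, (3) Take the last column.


Rotations (sorted):
  0: $ceedd -> last char: d
  1: ceedd$ -> last char: $
  2: d$ceed -> last char: d
  3: dd$cee -> last char: e
  4: edd$ce -> last char: e
  5: eedd$c -> last char: c


BWT = d$deec


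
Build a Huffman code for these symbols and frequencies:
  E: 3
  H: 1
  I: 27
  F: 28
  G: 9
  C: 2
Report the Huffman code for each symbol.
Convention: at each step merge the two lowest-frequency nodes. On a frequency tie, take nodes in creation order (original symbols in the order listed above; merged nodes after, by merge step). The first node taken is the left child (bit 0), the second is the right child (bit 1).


Huffman tree construction:
Step 1: Merge H(1) + C(2) = 3
Step 2: Merge E(3) + (H+C)(3) = 6
Step 3: Merge (E+(H+C))(6) + G(9) = 15
Step 4: Merge ((E+(H+C))+G)(15) + I(27) = 42
Step 5: Merge F(28) + (((E+(H+C))+G)+I)(42) = 70
Read each symbol's code off the tree from the root (left child = 0, right child = 1).

Codes:
  E: 1000 (length 4)
  H: 10010 (length 5)
  I: 11 (length 2)
  F: 0 (length 1)
  G: 101 (length 3)
  C: 10011 (length 5)
Average code length: 136/70 = 1.9429 bits/symbol


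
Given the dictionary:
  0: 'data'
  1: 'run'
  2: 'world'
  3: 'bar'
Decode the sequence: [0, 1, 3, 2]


Look up each index in the dictionary:
  0 -> 'data'
  1 -> 'run'
  3 -> 'bar'
  2 -> 'world'

Decoded: "data run bar world"


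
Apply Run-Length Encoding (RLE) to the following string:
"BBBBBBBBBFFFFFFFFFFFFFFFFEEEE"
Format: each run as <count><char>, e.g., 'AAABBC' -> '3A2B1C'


Scanning runs left to right:
  i=0: run of 'B' x 9 -> '9B'
  i=9: run of 'F' x 16 -> '16F'
  i=25: run of 'E' x 4 -> '4E'

RLE = 9B16F4E


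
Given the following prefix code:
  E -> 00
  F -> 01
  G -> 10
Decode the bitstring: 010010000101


Decoding step by step:
Bits 01 -> F
Bits 00 -> E
Bits 10 -> G
Bits 00 -> E
Bits 01 -> F
Bits 01 -> F


Decoded message: FEGEFF


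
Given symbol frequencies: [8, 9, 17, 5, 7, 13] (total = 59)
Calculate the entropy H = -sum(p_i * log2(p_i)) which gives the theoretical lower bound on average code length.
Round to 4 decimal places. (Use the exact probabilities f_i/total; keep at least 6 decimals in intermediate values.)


Per-symbol terms -p_i * log2(p_i) with p_i = f_i/59:
  p = 8/59 = 0.135593: log2(p) = -2.882643, -p*log2(p) = 0.390867
  p = 9/59 = 0.152542: log2(p) = -2.712718, -p*log2(p) = 0.413804
  p = 17/59 = 0.288136: log2(p) = -1.795180, -p*log2(p) = 0.517255
  p = 5/59 = 0.084746: log2(p) = -3.560715, -p*log2(p) = 0.301756
  p = 7/59 = 0.118644: log2(p) = -3.075288, -p*log2(p) = 0.364865
  p = 13/59 = 0.220339: log2(p) = -2.182203, -p*log2(p) = 0.480824
H = 0.390867 + 0.413804 + 0.517255 + 0.301756 + 0.364865 + 0.480824 = 2.469371

H = 2.4694 bits/symbol


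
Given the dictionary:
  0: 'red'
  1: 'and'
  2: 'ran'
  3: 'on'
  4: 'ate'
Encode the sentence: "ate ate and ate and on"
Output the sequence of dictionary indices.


Look up each word in the dictionary:
  'ate' -> 4
  'ate' -> 4
  'and' -> 1
  'ate' -> 4
  'and' -> 1
  'on' -> 3

Encoded: [4, 4, 1, 4, 1, 3]


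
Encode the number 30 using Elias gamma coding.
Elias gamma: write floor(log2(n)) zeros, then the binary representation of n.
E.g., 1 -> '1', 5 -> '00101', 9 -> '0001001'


num_bits = floor(log2(30)) + 1 = 5
leading_zeros = num_bits - 1 = 4
binary(30) = 11110

Elias gamma(30) = '0000' + '11110' = 000011110 (9 bits)


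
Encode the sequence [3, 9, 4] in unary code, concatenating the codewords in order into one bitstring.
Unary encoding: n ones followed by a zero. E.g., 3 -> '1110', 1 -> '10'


Encode each number as n ones followed by a terminating 0:
  3 -> 1110 (4 bits)
  9 -> 1111111110 (10 bits)
  4 -> 11110 (5 bits)
Total length = 4 + 10 + 5 = 19 bits.

Unary([3, 9, 4]) = 1110111111111011110 (19 bits)


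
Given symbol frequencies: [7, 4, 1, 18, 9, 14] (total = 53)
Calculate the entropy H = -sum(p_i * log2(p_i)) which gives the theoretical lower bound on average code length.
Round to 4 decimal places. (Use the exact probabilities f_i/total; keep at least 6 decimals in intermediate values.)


Per-symbol terms -p_i * log2(p_i) with p_i = f_i/53:
  p = 7/53 = 0.132075: log2(p) = -2.920566, -p*log2(p) = 0.385735
  p = 4/53 = 0.075472: log2(p) = -3.727920, -p*log2(p) = 0.281352
  p = 1/53 = 0.018868: log2(p) = -5.727920, -p*log2(p) = 0.108074
  p = 18/53 = 0.339623: log2(p) = -1.557995, -p*log2(p) = 0.529131
  p = 9/53 = 0.169811: log2(p) = -2.557995, -p*log2(p) = 0.434377
  p = 14/53 = 0.264151: log2(p) = -1.920566, -p*log2(p) = 0.507319
H = 0.385735 + 0.281352 + 0.108074 + 0.529131 + 0.434377 + 0.507319 = 2.245988

H = 2.246 bits/symbol


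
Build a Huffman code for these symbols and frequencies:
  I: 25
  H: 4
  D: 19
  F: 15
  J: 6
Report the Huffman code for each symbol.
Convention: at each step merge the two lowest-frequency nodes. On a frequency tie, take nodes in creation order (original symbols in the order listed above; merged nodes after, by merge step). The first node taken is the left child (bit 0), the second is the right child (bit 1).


Huffman tree construction:
Step 1: Merge H(4) + J(6) = 10
Step 2: Merge (H+J)(10) + F(15) = 25
Step 3: Merge D(19) + I(25) = 44
Step 4: Merge ((H+J)+F)(25) + (D+I)(44) = 69
Read each symbol's code off the tree from the root (left child = 0, right child = 1).

Codes:
  I: 11 (length 2)
  H: 000 (length 3)
  D: 10 (length 2)
  F: 01 (length 2)
  J: 001 (length 3)
Average code length: 148/69 = 2.1449 bits/symbol


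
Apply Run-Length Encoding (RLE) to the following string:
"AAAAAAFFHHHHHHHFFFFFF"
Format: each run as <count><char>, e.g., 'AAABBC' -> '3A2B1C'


Scanning runs left to right:
  i=0: run of 'A' x 6 -> '6A'
  i=6: run of 'F' x 2 -> '2F'
  i=8: run of 'H' x 7 -> '7H'
  i=15: run of 'F' x 6 -> '6F'

RLE = 6A2F7H6F


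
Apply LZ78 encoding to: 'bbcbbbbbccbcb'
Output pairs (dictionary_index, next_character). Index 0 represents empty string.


LZ78 encoding steps:
Dictionary: {0: ''}
Step 1: w='' (idx 0), next='b' -> output (0, 'b'), add 'b' as idx 1
Step 2: w='b' (idx 1), next='c' -> output (1, 'c'), add 'bc' as idx 2
Step 3: w='b' (idx 1), next='b' -> output (1, 'b'), add 'bb' as idx 3
Step 4: w='bb' (idx 3), next='b' -> output (3, 'b'), add 'bbb' as idx 4
Step 5: w='' (idx 0), next='c' -> output (0, 'c'), add 'c' as idx 5
Step 6: w='c' (idx 5), next='b' -> output (5, 'b'), add 'cb' as idx 6
Step 7: w='cb' (idx 6), end of input -> output (6, '')


Encoded: [(0, 'b'), (1, 'c'), (1, 'b'), (3, 'b'), (0, 'c'), (5, 'b'), (6, '')]


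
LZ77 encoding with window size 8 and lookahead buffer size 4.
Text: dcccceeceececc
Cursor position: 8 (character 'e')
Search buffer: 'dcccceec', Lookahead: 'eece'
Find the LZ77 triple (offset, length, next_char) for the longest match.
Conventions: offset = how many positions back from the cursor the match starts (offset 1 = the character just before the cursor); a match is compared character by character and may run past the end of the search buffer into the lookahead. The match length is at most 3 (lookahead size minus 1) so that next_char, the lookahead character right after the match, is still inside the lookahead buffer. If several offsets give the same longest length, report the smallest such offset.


Try each offset into the search buffer:
  offset=1 (pos 7, char 'c'): match length 0
  offset=2 (pos 6, char 'e'): match length 1
  offset=3 (pos 5, char 'e'): match length 3
  offset=4 (pos 4, char 'c'): match length 0
  offset=5 (pos 3, char 'c'): match length 0
  offset=6 (pos 2, char 'c'): match length 0
  offset=7 (pos 1, char 'c'): match length 0
  offset=8 (pos 0, char 'd'): match length 0
Longest match has length 3 at offset 3.
next_char = character at position 8 + 3 = 11 -> 'e'

Best match: offset=3, length=3 (matching 'eec' starting at position 5)
LZ77 triple: (3, 3, 'e')


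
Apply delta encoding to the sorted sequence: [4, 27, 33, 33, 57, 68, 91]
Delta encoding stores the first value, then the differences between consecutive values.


First value: 4
Deltas:
  27 - 4 = 23
  33 - 27 = 6
  33 - 33 = 0
  57 - 33 = 24
  68 - 57 = 11
  91 - 68 = 23


Delta encoded: [4, 23, 6, 0, 24, 11, 23]


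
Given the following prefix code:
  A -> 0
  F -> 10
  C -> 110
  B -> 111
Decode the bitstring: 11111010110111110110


Decoding step by step:
Bits 111 -> B
Bits 110 -> C
Bits 10 -> F
Bits 110 -> C
Bits 111 -> B
Bits 110 -> C
Bits 110 -> C


Decoded message: BCFCBCC


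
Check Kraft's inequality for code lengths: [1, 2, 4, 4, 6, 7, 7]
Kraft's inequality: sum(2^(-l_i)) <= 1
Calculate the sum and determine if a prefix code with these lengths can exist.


Sum = 2^(-1) + 2^(-2) + 2^(-4) + 2^(-4) + 2^(-6) + 2^(-7) + 2^(-7)
    = 0.5 + 0.25 + 0.0625 + 0.0625 + 0.015625 + 0.0078125 + 0.0078125
    = 116/128 = 0.90625
Since 0.90625 <= 1, Kraft's inequality IS satisfied.
A prefix code with these lengths CAN exist.

Kraft sum = 0.90625. Satisfied.


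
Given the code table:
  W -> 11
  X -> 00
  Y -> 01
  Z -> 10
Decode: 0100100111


Decoding:
01 -> Y
00 -> X
10 -> Z
01 -> Y
11 -> W


Result: YXZYW


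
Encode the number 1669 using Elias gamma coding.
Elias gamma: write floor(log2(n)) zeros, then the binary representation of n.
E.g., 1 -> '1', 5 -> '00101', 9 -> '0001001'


num_bits = floor(log2(1669)) + 1 = 11
leading_zeros = num_bits - 1 = 10
binary(1669) = 11010000101

Elias gamma(1669) = '0000000000' + '11010000101' = 000000000011010000101 (21 bits)


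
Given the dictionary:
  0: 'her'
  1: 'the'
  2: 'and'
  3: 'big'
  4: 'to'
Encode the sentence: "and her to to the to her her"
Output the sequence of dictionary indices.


Look up each word in the dictionary:
  'and' -> 2
  'her' -> 0
  'to' -> 4
  'to' -> 4
  'the' -> 1
  'to' -> 4
  'her' -> 0
  'her' -> 0

Encoded: [2, 0, 4, 4, 1, 4, 0, 0]


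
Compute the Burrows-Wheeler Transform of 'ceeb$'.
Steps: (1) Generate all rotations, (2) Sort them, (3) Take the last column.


Rotations (sorted):
  0: $ceeb -> last char: b
  1: b$cee -> last char: e
  2: ceeb$ -> last char: $
  3: eb$ce -> last char: e
  4: eeb$c -> last char: c


BWT = be$ec


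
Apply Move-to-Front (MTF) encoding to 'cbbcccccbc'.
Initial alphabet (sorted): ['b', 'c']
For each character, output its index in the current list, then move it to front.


MTF encoding:
'c': index 1 in ['b', 'c'] -> ['c', 'b']
'b': index 1 in ['c', 'b'] -> ['b', 'c']
'b': index 0 in ['b', 'c'] -> ['b', 'c']
'c': index 1 in ['b', 'c'] -> ['c', 'b']
'c': index 0 in ['c', 'b'] -> ['c', 'b']
'c': index 0 in ['c', 'b'] -> ['c', 'b']
'c': index 0 in ['c', 'b'] -> ['c', 'b']
'c': index 0 in ['c', 'b'] -> ['c', 'b']
'b': index 1 in ['c', 'b'] -> ['b', 'c']
'c': index 1 in ['b', 'c'] -> ['c', 'b']


Output: [1, 1, 0, 1, 0, 0, 0, 0, 1, 1]


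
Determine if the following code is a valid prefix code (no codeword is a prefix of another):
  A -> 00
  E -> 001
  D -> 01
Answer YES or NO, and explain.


Checking each pair (does one codeword prefix another?):
  A='00' vs E='001': prefix -- VIOLATION

NO -- this is NOT a valid prefix code. A (00) is a prefix of E (001).


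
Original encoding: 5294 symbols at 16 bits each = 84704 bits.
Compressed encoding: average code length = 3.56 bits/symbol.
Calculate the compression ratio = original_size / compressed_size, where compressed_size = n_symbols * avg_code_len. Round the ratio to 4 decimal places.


original_size = n_symbols * orig_bits = 5294 * 16 = 84704 bits
compressed_size = n_symbols * avg_code_len = 5294 * 3.56 = 18846.64 bits
ratio = original_size / compressed_size = 84704 / 18846.64 = 4.4944

Compression ratio = 4.4944


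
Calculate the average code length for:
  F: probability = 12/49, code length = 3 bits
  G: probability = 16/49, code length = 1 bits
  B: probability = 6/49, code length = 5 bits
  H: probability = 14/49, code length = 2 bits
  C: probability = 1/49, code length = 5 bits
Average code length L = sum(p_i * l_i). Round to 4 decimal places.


Weighted contributions p_i * l_i:
  F: (12/49) * 3 = 36/49
  G: (16/49) * 1 = 16/49
  B: (6/49) * 5 = 30/49
  H: (14/49) * 2 = 28/49
  C: (1/49) * 5 = 5/49
Sum = (36 + 16 + 30 + 28 + 5)/49 = 115/49

L = 115/49 = 2.3469 bits/symbol


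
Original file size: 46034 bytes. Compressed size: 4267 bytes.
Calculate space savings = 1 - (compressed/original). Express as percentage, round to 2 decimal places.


ratio = compressed/original = 4267/46034 = 0.092692
savings = 1 - ratio = 1 - 0.092692 = 0.907308
as a percentage: 0.907308 * 100 = 90.73%

Space savings = 1 - 4267/46034 = 90.73%


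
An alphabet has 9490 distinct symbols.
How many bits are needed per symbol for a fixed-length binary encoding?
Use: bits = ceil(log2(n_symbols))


log2(9490) = 13.2122
Bracket: 2^13 = 8192 < 9490 <= 2^14 = 16384
So ceil(log2(9490)) = 14

bits = ceil(log2(9490)) = ceil(13.2122) = 14 bits


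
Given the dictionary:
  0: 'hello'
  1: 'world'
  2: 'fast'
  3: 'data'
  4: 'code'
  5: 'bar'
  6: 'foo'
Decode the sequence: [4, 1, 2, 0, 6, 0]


Look up each index in the dictionary:
  4 -> 'code'
  1 -> 'world'
  2 -> 'fast'
  0 -> 'hello'
  6 -> 'foo'
  0 -> 'hello'

Decoded: "code world fast hello foo hello"


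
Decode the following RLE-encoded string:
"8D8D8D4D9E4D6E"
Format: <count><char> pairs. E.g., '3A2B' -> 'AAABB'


Expanding each <count><char> pair:
  8D -> 'DDDDDDDD'
  8D -> 'DDDDDDDD'
  8D -> 'DDDDDDDD'
  4D -> 'DDDD'
  9E -> 'EEEEEEEEE'
  4D -> 'DDDD'
  6E -> 'EEEEEE'

Decoded = DDDDDDDDDDDDDDDDDDDDDDDDDDDDEEEEEEEEEDDDDEEEEEE


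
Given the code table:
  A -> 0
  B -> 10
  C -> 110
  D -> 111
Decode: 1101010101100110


Decoding:
110 -> C
10 -> B
10 -> B
10 -> B
110 -> C
0 -> A
110 -> C


Result: CBBBCAC


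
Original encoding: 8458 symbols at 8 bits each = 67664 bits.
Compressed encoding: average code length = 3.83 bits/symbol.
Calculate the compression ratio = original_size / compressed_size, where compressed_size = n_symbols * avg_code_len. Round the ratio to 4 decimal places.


original_size = n_symbols * orig_bits = 8458 * 8 = 67664 bits
compressed_size = n_symbols * avg_code_len = 8458 * 3.83 = 32394.14 bits
ratio = original_size / compressed_size = 67664 / 32394.14 = 2.0888

Compression ratio = 2.0888


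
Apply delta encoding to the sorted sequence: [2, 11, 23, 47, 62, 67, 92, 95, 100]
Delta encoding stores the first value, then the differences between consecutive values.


First value: 2
Deltas:
  11 - 2 = 9
  23 - 11 = 12
  47 - 23 = 24
  62 - 47 = 15
  67 - 62 = 5
  92 - 67 = 25
  95 - 92 = 3
  100 - 95 = 5


Delta encoded: [2, 9, 12, 24, 15, 5, 25, 3, 5]


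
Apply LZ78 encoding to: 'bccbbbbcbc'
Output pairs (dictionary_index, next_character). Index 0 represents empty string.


LZ78 encoding steps:
Dictionary: {0: ''}
Step 1: w='' (idx 0), next='b' -> output (0, 'b'), add 'b' as idx 1
Step 2: w='' (idx 0), next='c' -> output (0, 'c'), add 'c' as idx 2
Step 3: w='c' (idx 2), next='b' -> output (2, 'b'), add 'cb' as idx 3
Step 4: w='b' (idx 1), next='b' -> output (1, 'b'), add 'bb' as idx 4
Step 5: w='b' (idx 1), next='c' -> output (1, 'c'), add 'bc' as idx 5
Step 6: w='bc' (idx 5), end of input -> output (5, '')


Encoded: [(0, 'b'), (0, 'c'), (2, 'b'), (1, 'b'), (1, 'c'), (5, '')]


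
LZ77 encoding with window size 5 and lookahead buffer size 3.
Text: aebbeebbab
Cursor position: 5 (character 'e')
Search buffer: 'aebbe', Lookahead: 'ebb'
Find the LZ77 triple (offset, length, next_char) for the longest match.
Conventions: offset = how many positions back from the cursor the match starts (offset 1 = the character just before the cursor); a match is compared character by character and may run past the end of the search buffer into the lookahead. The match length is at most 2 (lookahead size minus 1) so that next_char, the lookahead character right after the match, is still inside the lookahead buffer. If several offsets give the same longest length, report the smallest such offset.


Try each offset into the search buffer:
  offset=1 (pos 4, char 'e'): match length 1
  offset=2 (pos 3, char 'b'): match length 0
  offset=3 (pos 2, char 'b'): match length 0
  offset=4 (pos 1, char 'e'): match length 2
  offset=5 (pos 0, char 'a'): match length 0
Longest match has length 2 at offset 4.
next_char = character at position 5 + 2 = 7 -> 'b'

Best match: offset=4, length=2 (matching 'eb' starting at position 1)
LZ77 triple: (4, 2, 'b')


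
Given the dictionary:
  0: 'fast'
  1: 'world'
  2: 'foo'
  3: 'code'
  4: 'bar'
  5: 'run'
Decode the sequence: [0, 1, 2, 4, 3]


Look up each index in the dictionary:
  0 -> 'fast'
  1 -> 'world'
  2 -> 'foo'
  4 -> 'bar'
  3 -> 'code'

Decoded: "fast world foo bar code"


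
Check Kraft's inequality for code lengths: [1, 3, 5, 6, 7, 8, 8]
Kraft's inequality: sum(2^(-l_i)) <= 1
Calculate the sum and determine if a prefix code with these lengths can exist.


Sum = 2^(-1) + 2^(-3) + 2^(-5) + 2^(-6) + 2^(-7) + 2^(-8) + 2^(-8)
    = 0.5 + 0.125 + 0.03125 + 0.015625 + 0.0078125 + 0.00390625 + 0.00390625
    = 176/256 = 0.6875
Since 0.6875 <= 1, Kraft's inequality IS satisfied.
A prefix code with these lengths CAN exist.

Kraft sum = 0.6875. Satisfied.


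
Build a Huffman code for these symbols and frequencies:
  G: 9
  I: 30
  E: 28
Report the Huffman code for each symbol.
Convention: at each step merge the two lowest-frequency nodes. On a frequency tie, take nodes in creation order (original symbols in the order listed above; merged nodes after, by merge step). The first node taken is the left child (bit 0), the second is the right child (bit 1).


Huffman tree construction:
Step 1: Merge G(9) + E(28) = 37
Step 2: Merge I(30) + (G+E)(37) = 67
Read each symbol's code off the tree from the root (left child = 0, right child = 1).

Codes:
  G: 10 (length 2)
  I: 0 (length 1)
  E: 11 (length 2)
Average code length: 104/67 = 1.5522 bits/symbol


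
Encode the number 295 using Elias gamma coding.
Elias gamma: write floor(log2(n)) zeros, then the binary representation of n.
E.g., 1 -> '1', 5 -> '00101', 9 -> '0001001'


num_bits = floor(log2(295)) + 1 = 9
leading_zeros = num_bits - 1 = 8
binary(295) = 100100111

Elias gamma(295) = '00000000' + '100100111' = 00000000100100111 (17 bits)


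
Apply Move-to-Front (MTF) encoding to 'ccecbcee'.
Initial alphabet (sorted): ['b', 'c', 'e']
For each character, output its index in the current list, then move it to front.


MTF encoding:
'c': index 1 in ['b', 'c', 'e'] -> ['c', 'b', 'e']
'c': index 0 in ['c', 'b', 'e'] -> ['c', 'b', 'e']
'e': index 2 in ['c', 'b', 'e'] -> ['e', 'c', 'b']
'c': index 1 in ['e', 'c', 'b'] -> ['c', 'e', 'b']
'b': index 2 in ['c', 'e', 'b'] -> ['b', 'c', 'e']
'c': index 1 in ['b', 'c', 'e'] -> ['c', 'b', 'e']
'e': index 2 in ['c', 'b', 'e'] -> ['e', 'c', 'b']
'e': index 0 in ['e', 'c', 'b'] -> ['e', 'c', 'b']


Output: [1, 0, 2, 1, 2, 1, 2, 0]


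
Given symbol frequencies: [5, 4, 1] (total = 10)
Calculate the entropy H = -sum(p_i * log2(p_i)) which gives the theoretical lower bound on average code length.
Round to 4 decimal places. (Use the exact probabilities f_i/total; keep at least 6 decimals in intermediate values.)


Per-symbol terms -p_i * log2(p_i) with p_i = f_i/10:
  p = 5/10 = 0.500000: log2(p) = -1.000000, -p*log2(p) = 0.500000
  p = 4/10 = 0.400000: log2(p) = -1.321928, -p*log2(p) = 0.528771
  p = 1/10 = 0.100000: log2(p) = -3.321928, -p*log2(p) = 0.332193
H = 0.500000 + 0.528771 + 0.332193 = 1.360964

H = 1.361 bits/symbol


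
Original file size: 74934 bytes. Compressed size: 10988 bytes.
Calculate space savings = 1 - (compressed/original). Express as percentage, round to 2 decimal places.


ratio = compressed/original = 10988/74934 = 0.146636
savings = 1 - ratio = 1 - 0.146636 = 0.853364
as a percentage: 0.853364 * 100 = 85.34%

Space savings = 1 - 10988/74934 = 85.34%


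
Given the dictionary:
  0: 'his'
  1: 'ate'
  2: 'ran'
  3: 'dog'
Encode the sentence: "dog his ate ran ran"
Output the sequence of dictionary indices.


Look up each word in the dictionary:
  'dog' -> 3
  'his' -> 0
  'ate' -> 1
  'ran' -> 2
  'ran' -> 2

Encoded: [3, 0, 1, 2, 2]


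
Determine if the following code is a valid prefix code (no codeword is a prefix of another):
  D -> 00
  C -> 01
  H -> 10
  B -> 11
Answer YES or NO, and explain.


Checking each pair (does one codeword prefix another?):
  D='00' vs C='01': no prefix
  D='00' vs H='10': no prefix
  D='00' vs B='11': no prefix
  C='01' vs D='00': no prefix
  C='01' vs H='10': no prefix
  C='01' vs B='11': no prefix
  H='10' vs D='00': no prefix
  H='10' vs C='01': no prefix
  H='10' vs B='11': no prefix
  B='11' vs D='00': no prefix
  B='11' vs C='01': no prefix
  B='11' vs H='10': no prefix
No violation found over all pairs.

YES -- this is a valid prefix code. No codeword is a prefix of any other codeword.


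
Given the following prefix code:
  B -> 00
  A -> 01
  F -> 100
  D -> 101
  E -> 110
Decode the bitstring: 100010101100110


Decoding step by step:
Bits 100 -> F
Bits 01 -> A
Bits 01 -> A
Bits 01 -> A
Bits 100 -> F
Bits 110 -> E


Decoded message: FAAAFE


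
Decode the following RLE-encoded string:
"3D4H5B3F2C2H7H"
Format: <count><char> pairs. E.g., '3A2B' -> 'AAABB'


Expanding each <count><char> pair:
  3D -> 'DDD'
  4H -> 'HHHH'
  5B -> 'BBBBB'
  3F -> 'FFF'
  2C -> 'CC'
  2H -> 'HH'
  7H -> 'HHHHHHH'

Decoded = DDDHHHHBBBBBFFFCCHHHHHHHHH


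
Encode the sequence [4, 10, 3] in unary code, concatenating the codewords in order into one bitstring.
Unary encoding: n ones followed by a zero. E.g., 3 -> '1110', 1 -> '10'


Encode each number as n ones followed by a terminating 0:
  4 -> 11110 (5 bits)
  10 -> 11111111110 (11 bits)
  3 -> 1110 (4 bits)
Total length = 5 + 11 + 4 = 20 bits.

Unary([4, 10, 3]) = 11110111111111101110 (20 bits)


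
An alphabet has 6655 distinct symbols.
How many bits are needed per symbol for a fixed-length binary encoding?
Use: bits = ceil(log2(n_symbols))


log2(6655) = 12.7002
Bracket: 2^12 = 4096 < 6655 <= 2^13 = 8192
So ceil(log2(6655)) = 13

bits = ceil(log2(6655)) = ceil(12.7002) = 13 bits


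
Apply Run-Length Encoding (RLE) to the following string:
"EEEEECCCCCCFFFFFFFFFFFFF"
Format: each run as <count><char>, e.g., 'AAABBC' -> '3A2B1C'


Scanning runs left to right:
  i=0: run of 'E' x 5 -> '5E'
  i=5: run of 'C' x 6 -> '6C'
  i=11: run of 'F' x 13 -> '13F'

RLE = 5E6C13F


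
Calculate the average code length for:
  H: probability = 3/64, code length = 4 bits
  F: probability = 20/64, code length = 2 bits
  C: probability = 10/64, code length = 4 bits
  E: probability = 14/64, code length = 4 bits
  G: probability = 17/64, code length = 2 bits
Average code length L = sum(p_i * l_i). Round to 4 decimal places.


Weighted contributions p_i * l_i:
  H: (3/64) * 4 = 12/64
  F: (20/64) * 2 = 40/64
  C: (10/64) * 4 = 40/64
  E: (14/64) * 4 = 56/64
  G: (17/64) * 2 = 34/64
Sum = (12 + 40 + 40 + 56 + 34)/64 = 182/64

L = 182/64 = 2.8438 bits/symbol


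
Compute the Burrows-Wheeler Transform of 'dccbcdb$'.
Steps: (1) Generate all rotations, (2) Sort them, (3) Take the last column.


Rotations (sorted):
  0: $dccbcdb -> last char: b
  1: b$dccbcd -> last char: d
  2: bcdb$dcc -> last char: c
  3: cbcdb$dc -> last char: c
  4: ccbcdb$d -> last char: d
  5: cdb$dccb -> last char: b
  6: db$dccbc -> last char: c
  7: dccbcdb$ -> last char: $


BWT = bdccdbc$


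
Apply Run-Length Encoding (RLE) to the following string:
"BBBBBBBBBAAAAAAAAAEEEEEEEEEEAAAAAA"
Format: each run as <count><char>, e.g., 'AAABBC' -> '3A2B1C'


Scanning runs left to right:
  i=0: run of 'B' x 9 -> '9B'
  i=9: run of 'A' x 9 -> '9A'
  i=18: run of 'E' x 10 -> '10E'
  i=28: run of 'A' x 6 -> '6A'

RLE = 9B9A10E6A
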